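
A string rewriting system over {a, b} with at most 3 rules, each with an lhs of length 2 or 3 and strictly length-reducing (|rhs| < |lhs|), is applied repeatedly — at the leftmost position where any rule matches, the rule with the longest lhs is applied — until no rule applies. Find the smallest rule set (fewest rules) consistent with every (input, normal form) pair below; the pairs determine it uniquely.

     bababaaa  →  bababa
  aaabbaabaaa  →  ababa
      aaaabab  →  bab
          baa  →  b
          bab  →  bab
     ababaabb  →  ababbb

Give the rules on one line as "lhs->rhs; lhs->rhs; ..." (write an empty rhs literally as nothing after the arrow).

  | bababaaa => bababa
  | aaabbaabaaa => abbaabaaa => ababaaa => ababa
  | aaaabab => aabab => bab
  | baa => b

aa->; bba->b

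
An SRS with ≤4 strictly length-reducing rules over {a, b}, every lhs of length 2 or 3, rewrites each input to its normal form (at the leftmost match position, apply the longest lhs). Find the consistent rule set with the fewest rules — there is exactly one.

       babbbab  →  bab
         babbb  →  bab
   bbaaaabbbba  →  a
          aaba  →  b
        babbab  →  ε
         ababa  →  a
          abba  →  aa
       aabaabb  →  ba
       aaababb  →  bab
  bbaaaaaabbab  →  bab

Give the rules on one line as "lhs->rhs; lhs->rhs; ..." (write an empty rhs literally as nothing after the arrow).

  | babbbab => babab => bab
  | babbb => bab
  | bbaaaabbbba => aaaabbbba => aababbba => baabbba => bbbba => bba => a
  | aaba => baa => b

aab->ba; aba->a; baa->b; bb->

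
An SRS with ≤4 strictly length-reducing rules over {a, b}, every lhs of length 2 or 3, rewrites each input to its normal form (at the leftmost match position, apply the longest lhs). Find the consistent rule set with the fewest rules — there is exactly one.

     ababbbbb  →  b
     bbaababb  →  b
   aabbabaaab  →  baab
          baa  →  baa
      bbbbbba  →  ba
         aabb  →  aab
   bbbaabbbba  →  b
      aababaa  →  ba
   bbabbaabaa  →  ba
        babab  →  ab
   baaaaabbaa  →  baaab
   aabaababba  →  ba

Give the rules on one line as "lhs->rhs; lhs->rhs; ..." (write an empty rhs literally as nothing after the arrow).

aba->bb; bab->; bb->b

  | ababbbbb => bbbbbbb => bbbbbb => bbbbb => bbbb => bbb => bb => b
  | bbaababb => baababb => babbbb => bbb => bb => b
  | aabbabaaab => aababaaab => abbbaaab => abbaaab => abaaab => bbaab => baab
  | baa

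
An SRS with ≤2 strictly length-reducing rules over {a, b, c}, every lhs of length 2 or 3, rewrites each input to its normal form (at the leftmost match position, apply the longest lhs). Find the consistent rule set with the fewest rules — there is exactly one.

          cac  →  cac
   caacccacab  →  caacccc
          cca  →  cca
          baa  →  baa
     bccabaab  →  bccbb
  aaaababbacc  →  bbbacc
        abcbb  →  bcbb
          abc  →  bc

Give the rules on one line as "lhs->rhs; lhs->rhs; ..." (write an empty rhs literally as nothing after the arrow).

ab->b; acb->c

  | cac
  | caacccacab => caacccacb => caacccc
  | cca
  | baa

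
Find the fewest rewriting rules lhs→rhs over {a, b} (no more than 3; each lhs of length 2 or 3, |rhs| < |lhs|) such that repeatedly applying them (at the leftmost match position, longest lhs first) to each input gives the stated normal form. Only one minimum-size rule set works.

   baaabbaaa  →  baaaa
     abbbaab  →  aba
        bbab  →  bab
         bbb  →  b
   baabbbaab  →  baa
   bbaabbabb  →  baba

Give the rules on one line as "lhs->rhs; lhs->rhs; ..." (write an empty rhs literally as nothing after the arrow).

  | baaabbaaa => baabaaa => baaaa
  | abbbaab => abaab => aba
  | bbab => bab
  | bbb => bb => b

aab->a; abb->a; bb->b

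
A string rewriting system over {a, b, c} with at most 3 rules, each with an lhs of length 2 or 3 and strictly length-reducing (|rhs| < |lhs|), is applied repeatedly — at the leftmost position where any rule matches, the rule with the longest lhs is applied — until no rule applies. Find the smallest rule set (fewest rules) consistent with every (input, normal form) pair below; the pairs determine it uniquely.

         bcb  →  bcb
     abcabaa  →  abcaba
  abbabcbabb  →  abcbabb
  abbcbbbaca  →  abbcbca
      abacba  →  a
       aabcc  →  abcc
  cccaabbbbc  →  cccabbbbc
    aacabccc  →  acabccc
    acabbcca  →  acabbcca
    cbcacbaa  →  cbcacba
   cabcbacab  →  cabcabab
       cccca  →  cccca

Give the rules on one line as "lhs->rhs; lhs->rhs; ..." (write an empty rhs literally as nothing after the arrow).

aa->a; bac->ab; bba->

  | bcb
  | abcabaa => abcaba
  | abbabcbabb => abcbabb
  | abbcbbbaca => abbcbca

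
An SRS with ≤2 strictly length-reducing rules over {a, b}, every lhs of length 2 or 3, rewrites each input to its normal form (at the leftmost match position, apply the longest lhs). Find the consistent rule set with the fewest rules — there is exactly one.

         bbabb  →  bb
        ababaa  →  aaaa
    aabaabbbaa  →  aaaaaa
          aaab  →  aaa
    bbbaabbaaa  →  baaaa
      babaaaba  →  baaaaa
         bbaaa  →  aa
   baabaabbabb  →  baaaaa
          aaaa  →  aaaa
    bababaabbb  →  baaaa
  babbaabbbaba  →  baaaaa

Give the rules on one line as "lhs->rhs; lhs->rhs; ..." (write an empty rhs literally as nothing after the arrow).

  | bbabb => bb
  | ababaa => aabaa => aaaa
  | aabaabbbaa => aaaabbbaa => aaaabbaa => aaaabaa => aaaaaa
  | aaab => aaa

ab->a; bba->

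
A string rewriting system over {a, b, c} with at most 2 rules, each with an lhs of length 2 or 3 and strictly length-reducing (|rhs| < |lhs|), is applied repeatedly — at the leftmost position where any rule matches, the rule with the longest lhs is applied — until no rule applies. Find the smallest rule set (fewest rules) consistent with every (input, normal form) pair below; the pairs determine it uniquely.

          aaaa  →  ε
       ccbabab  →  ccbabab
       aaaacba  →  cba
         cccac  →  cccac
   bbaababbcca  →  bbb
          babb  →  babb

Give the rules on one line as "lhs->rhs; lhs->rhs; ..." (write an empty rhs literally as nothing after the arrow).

  | aaaa => aa => ε
  | ccbabab
  | aaaacba => aacba => cba
  | cccac

aa->; bc->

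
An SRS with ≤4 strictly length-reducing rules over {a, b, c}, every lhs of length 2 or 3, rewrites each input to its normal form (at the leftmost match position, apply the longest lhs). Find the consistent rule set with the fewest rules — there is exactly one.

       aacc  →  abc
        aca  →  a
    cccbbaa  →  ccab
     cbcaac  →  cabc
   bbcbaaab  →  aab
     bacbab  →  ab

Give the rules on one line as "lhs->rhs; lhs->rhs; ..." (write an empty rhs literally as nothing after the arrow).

  | aacc => abc
  | aca => ba => a
  | cccbbaa => cccbaa => cccaa => ccab
  | cbcaac => cbabc => cabc

ac->b; ba->a; caa->ab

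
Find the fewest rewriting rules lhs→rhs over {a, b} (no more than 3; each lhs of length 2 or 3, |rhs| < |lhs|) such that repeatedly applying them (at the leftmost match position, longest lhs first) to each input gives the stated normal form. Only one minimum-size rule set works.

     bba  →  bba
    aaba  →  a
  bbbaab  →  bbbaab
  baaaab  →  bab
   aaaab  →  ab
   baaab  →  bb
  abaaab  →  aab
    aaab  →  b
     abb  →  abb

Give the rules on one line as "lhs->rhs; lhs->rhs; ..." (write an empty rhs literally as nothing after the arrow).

  | bba
  | aaba => a
  | bbbaab
  | baaaab => bab

aaa->; aba->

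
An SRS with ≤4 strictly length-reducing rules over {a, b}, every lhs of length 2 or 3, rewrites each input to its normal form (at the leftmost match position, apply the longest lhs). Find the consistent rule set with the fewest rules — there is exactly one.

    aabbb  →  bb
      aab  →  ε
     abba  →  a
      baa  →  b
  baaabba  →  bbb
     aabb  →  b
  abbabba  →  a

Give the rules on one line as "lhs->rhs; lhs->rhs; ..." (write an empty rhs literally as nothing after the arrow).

  | aabbb => bb
  | aab => ε
  | abba => a
  | baa => ba => b

aab->; abb->; ba->b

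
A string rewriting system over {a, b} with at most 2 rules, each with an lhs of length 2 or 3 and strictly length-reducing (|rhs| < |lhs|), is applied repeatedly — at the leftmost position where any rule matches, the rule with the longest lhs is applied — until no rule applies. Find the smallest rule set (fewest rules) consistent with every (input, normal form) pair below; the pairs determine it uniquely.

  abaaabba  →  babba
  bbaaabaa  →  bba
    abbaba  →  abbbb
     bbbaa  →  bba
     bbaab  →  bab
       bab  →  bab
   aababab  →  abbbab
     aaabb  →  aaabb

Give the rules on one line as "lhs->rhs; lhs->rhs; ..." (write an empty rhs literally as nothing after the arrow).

aba->bb; baa->a

  | abaaabba => bbaabba => babba
  | bbaaabaa => baabaa => abaa => bba
  | abbaba => abbbb
  | bbbaa => bba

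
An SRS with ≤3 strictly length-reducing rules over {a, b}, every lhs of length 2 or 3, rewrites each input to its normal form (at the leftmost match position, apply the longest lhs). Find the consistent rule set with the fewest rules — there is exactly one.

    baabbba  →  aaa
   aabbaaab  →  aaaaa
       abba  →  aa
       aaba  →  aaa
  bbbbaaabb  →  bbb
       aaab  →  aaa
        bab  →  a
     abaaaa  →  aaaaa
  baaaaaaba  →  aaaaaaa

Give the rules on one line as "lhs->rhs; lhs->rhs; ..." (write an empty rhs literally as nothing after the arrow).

  | baabbba => aabbba => aabba => aaba => aaa
  | aabbaaab => aabaaab => aaaaab => aaaaa
  | abba => aba => aa
  | aaba => aaa

ab->a; ba->a; bba->b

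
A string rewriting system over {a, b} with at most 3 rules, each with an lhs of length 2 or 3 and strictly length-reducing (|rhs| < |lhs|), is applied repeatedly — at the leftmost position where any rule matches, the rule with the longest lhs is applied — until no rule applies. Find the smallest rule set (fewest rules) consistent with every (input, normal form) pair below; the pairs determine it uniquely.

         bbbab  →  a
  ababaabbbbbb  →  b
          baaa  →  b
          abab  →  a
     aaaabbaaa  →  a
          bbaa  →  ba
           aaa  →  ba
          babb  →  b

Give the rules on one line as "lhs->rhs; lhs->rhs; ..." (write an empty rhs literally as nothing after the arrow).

  | bbbab => abab => bab => bb => a
  | ababaabbbbbb => babaabbbbbb => bbaabbbbbb => aaabbbbbb => babbbbbb => bbbbbbb => abbbbb => bbbbb => abbb => bbb => ab => b
  | baaa => bba => aa => b
  | abab => bab => bb => a

aa->b; ab->b; bb->a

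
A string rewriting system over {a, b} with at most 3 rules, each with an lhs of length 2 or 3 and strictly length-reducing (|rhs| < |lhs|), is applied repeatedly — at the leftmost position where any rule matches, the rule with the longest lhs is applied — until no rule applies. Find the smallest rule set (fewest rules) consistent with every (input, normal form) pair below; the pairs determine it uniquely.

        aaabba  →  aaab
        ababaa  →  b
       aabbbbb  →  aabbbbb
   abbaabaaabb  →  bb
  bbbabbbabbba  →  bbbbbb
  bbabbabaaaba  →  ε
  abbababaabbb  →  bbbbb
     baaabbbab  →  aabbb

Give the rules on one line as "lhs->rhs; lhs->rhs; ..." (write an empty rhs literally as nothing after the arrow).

  | aaabba => aaab
  | ababaa => bbbaa => bba => b
  | aabbbbb
  | abbaabaaabb => ababaaabb => bbbaaabb => bbaabb => babb => bb

aba->bb; ba->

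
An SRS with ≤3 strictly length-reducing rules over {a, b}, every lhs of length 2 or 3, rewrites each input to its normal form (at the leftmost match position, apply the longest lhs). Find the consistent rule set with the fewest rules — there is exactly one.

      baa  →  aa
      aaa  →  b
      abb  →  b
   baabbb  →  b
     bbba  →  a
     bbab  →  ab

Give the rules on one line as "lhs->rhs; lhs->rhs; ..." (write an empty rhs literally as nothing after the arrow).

  | baa => aa
  | aaa => b
  | abb => b
  | baabbb => aabbb => abb => b

aaa->b; abb->b; ba->a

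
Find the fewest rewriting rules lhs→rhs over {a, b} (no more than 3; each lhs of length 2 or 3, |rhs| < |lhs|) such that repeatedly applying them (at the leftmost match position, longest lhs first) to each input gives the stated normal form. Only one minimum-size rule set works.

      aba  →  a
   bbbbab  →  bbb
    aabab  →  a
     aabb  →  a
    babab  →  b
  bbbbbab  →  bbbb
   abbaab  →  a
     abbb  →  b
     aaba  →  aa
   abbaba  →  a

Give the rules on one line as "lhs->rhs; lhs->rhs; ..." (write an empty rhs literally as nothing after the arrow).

ab->; abb->; bba->

  | aba => a
  | bbbbab => bbb
  | aabab => aab => a
  | aabb => a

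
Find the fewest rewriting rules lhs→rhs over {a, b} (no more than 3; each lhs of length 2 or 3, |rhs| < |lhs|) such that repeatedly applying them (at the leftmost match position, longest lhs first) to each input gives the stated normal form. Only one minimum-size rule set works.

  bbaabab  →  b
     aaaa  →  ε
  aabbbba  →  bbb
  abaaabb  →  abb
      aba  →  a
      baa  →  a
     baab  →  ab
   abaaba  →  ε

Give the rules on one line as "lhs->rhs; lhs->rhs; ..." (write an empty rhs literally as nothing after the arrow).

  | bbaabab => babab => bab => b
  | aaaa => aa => ε
  | aabbbba => bbbba => bbb
  | abaaabb => aaabb => abb

aa->; ba->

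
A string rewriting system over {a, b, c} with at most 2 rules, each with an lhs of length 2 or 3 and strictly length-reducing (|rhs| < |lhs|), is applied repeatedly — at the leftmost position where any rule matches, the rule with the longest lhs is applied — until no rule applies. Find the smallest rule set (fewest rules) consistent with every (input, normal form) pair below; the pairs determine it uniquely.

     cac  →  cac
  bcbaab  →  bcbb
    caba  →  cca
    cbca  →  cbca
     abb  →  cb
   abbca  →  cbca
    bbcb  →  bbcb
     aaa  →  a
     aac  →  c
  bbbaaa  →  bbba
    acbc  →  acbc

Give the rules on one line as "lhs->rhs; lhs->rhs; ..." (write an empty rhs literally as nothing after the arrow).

  | cac
  | bcbaab => bcbb
  | caba => cca
  | cbca

aa->; ab->c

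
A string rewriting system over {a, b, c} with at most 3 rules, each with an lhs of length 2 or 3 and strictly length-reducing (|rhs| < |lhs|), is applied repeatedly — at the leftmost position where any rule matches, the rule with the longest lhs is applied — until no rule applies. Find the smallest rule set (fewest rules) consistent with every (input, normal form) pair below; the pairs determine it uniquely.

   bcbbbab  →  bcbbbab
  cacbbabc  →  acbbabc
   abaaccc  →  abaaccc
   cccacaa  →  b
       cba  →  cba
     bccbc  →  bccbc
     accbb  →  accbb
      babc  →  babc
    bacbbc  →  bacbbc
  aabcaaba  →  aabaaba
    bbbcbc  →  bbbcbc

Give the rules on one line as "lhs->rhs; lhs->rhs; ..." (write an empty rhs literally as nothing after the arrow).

aaa->b; ca->a

  | bcbbbab
  | cacbbabc => acbbabc
  | abaaccc
  | cccacaa => ccacaa => cacaa => acaa => aaa => b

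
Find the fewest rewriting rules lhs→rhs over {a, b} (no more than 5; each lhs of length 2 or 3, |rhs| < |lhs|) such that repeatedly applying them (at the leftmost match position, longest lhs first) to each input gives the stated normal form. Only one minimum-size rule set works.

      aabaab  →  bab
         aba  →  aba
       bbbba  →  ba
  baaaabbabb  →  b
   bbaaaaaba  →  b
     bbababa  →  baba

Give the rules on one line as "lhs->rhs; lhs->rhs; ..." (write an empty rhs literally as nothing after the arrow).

  | aabaab => baaab => bab
  | aba
  | bbbba => abba => aab => ba
  | baaaabbabb => baabbabb => bbababb => abbabb => aabbb => babb => baa => b

aa->; aab->ba; bb->a; bba->ab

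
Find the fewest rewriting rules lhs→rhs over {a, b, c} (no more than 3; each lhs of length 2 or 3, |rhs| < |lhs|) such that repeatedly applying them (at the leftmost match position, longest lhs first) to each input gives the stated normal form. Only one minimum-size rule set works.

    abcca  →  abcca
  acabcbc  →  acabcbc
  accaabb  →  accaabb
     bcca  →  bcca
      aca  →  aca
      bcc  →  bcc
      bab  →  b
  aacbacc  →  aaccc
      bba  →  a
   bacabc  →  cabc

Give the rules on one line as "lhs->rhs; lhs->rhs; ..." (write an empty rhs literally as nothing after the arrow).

ba->; bba->a

  | abcca
  | acabcbc
  | accaabb
  | bcca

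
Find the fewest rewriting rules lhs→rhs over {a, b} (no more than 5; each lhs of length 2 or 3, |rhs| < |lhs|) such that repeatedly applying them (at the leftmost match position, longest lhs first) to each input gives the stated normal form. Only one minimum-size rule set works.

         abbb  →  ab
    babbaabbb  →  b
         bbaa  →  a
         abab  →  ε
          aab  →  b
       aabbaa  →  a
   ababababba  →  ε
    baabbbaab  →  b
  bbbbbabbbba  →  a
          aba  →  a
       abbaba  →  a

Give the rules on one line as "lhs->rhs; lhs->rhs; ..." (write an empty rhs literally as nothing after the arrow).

  | abbb => abb => ab
  | babbaabbb => abaabbb => aabbb => bbb => bb => b
  | bbaa => baa => a
  | abab => aa => ε

aa->; ba->; bab->a; bb->b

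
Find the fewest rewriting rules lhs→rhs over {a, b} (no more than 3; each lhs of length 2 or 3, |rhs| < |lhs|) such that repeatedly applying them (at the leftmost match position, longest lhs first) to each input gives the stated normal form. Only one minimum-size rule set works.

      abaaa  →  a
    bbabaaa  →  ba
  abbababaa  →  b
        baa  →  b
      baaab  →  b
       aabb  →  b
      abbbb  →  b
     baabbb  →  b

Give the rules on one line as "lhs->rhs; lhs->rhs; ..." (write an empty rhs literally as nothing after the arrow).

aa->; ab->; bb->b

  | abaaa => aaa => a
  | bbabaaa => babaaa => baaa => ba
  | abbababaa => bababaa => babaa => baa => b
  | baa => b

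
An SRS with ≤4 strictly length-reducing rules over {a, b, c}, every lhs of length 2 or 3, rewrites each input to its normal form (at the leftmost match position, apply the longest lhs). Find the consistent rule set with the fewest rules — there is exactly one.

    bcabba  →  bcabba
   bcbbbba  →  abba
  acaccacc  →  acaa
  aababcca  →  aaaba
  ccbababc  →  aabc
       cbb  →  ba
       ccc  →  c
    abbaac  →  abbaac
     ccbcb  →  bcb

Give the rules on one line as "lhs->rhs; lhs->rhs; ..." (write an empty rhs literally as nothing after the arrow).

  | bcabba
  | bcbbbba => bbabba => babba => abba
  | acaccacc => acaacc => acaa
  | aababcca => aaabcca => aaaba

bab->ab; cbb->ba; cc->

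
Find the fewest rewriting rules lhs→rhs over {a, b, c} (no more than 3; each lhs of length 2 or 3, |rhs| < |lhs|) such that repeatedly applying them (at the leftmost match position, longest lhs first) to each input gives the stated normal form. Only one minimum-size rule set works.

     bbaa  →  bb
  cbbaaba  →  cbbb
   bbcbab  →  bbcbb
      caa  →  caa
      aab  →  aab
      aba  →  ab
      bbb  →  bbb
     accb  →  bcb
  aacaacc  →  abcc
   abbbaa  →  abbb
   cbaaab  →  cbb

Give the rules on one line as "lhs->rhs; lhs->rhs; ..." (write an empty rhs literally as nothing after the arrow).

  | bbaa => bba => bb
  | cbbaaba => cbbaba => cbbba => cbbb
  | bbcbab => bbcbb
  | caa

ac->b; ba->b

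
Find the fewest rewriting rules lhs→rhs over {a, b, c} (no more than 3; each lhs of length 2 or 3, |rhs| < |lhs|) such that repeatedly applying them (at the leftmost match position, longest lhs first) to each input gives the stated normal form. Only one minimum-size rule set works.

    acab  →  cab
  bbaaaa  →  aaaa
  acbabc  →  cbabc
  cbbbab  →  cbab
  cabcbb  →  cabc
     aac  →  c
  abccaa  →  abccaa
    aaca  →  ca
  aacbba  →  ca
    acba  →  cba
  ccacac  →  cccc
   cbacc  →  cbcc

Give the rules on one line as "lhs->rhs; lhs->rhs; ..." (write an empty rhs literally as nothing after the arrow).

ac->c; bb->

  | acab => cab
  | bbaaaa => aaaa
  | acbabc => cbabc
  | cbbbab => cbab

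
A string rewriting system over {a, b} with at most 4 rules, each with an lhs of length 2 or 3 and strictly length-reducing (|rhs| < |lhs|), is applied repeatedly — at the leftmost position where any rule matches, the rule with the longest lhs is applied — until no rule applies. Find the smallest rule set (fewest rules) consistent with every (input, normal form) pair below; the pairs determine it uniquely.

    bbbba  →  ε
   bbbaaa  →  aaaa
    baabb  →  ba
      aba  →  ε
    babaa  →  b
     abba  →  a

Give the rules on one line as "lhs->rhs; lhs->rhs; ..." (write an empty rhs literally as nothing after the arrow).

ab->; aba->ab; abb->; bbb->a

  | bbbba => aba => ab => ε
  | bbbaaa => aaaa
  | baabb => ba
  | aba => ab => ε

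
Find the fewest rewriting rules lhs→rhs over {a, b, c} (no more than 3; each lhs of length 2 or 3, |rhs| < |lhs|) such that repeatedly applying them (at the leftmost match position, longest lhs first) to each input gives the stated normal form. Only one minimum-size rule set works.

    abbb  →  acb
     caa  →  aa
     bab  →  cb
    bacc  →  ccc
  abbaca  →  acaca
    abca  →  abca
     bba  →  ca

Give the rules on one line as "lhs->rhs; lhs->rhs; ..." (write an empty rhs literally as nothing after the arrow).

  | abbb => acb
  | caa => aa
  | bab => cb
  | bacc => ccc

ba->c; bb->c; caa->aa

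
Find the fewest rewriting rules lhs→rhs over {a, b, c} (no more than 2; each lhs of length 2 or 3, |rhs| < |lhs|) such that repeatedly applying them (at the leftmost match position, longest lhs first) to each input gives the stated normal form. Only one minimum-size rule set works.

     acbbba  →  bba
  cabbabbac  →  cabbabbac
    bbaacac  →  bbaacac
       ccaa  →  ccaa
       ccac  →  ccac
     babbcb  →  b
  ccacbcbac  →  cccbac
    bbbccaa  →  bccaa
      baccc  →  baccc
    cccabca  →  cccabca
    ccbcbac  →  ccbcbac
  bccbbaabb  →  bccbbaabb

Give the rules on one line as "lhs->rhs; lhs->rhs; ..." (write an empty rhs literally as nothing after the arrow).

acb->; bbc->c

  | acbbba => bba
  | cabbabbac
  | bbaacac
  | ccaa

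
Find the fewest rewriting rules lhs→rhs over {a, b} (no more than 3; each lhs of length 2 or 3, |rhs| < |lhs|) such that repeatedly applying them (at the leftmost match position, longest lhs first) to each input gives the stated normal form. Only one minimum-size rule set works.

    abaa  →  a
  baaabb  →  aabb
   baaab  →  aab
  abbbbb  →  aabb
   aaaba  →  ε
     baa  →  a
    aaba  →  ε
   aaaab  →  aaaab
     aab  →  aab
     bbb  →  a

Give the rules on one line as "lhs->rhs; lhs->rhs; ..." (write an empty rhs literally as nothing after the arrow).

aba->ba; ba->; bbb->a

  | abaa => baa => a
  | baaabb => aabb
  | baaab => aab
  | abbbbb => aabb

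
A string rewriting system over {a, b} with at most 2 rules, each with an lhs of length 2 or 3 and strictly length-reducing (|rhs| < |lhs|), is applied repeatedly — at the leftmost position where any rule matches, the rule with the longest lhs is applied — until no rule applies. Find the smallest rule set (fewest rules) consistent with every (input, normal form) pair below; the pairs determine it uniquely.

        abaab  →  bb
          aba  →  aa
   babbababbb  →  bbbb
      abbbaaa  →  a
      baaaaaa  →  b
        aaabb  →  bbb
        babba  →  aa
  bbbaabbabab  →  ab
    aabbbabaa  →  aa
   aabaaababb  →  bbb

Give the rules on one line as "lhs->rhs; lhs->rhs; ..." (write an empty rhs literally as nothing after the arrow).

aaa->b; ba->a

  | abaab => aaab => bb
  | aba => aa
  | babbababbb => abbababbb => abababbb => aababbb => aaabbb => bbbb
  | abbbaaa => abbaaa => abaaa => aaaa => ba => a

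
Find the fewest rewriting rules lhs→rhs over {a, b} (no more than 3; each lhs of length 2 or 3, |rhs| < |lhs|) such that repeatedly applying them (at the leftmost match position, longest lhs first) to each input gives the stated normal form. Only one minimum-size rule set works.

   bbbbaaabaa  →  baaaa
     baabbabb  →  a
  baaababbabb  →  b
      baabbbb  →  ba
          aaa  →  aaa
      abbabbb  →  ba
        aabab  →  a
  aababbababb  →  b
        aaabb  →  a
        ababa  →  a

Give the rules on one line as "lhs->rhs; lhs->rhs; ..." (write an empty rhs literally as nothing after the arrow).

  | bbbbaaabaa => babaaabaa => baaabaa => baaaa
  | baabbabb => bababb => babb => bb => a
  | baaababbabb => baaabbabb => baababb => baabb => bab => b
  | baabbbb => babbb => bbb => ba

ab->; bb->a; bbb->ba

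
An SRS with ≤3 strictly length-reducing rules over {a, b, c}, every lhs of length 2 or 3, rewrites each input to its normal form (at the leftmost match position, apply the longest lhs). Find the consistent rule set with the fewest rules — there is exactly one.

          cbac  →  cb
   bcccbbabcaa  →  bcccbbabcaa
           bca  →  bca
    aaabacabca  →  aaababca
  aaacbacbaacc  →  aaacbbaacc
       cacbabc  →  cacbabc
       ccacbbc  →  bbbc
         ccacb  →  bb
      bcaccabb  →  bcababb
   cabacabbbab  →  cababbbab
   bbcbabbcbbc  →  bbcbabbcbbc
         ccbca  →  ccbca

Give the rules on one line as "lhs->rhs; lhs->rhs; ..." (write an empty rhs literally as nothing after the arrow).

bac->b; cca->ba

  | cbac => cb
  | bcccbbabcaa
  | bca
  | aaabacabca => aaababca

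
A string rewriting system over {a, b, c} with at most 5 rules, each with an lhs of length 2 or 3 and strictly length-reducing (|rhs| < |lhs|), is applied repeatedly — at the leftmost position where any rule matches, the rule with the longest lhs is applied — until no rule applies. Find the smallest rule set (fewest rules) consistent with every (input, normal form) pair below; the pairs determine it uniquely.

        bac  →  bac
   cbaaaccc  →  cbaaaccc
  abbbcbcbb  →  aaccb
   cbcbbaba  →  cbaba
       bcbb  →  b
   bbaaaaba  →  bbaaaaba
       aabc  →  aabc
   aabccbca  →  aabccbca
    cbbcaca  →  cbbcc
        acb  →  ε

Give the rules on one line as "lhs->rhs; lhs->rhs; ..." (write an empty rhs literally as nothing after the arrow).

  | bac
  | cbaaaccc
  | abbbcbcbb => aaccbcbb => aaccb
  | cbcbbaba => cbaba

aca->c; acb->; bbb->ac; bcb->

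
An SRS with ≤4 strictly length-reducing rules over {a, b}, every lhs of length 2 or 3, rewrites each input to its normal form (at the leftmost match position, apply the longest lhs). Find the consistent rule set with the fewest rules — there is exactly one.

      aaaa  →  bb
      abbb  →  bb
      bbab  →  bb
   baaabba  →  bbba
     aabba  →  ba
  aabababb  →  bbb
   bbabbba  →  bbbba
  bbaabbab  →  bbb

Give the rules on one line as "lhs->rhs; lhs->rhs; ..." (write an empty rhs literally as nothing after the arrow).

aa->b; aab->ba; ab->

  | aaaa => baa => bb
  | abbb => bb
  | bbab => bb
  | baaabba => bbabba => bbba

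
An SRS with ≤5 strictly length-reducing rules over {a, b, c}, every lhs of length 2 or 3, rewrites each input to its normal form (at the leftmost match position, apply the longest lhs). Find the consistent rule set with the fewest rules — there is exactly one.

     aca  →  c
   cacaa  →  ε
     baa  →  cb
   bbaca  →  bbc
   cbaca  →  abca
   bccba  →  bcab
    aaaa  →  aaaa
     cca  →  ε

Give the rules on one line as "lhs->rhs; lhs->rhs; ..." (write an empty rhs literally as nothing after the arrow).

  | aca => c
  | cacaa => cca => ε
  | baa => cb
  | bbaca => bbc

aca->c; baa->cb; cba->ab; cca->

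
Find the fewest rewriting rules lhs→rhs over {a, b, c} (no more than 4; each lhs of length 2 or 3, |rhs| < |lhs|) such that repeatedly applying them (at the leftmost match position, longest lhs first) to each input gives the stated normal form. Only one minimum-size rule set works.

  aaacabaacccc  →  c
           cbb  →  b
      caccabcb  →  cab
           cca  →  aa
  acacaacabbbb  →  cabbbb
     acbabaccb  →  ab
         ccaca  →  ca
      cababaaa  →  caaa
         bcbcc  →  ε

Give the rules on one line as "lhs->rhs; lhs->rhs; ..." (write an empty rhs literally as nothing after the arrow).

ac->c; ba->; cb->; cc->a

  | aaacabaacccc => aacabaacccc => acabaacccc => cabaacccc => caacccc => cacccc => ccccc => accc => ccc => ac => c
  | cbb => b
  | caccabcb => cccabcb => acabcb => cabcb => cab
  | cca => aa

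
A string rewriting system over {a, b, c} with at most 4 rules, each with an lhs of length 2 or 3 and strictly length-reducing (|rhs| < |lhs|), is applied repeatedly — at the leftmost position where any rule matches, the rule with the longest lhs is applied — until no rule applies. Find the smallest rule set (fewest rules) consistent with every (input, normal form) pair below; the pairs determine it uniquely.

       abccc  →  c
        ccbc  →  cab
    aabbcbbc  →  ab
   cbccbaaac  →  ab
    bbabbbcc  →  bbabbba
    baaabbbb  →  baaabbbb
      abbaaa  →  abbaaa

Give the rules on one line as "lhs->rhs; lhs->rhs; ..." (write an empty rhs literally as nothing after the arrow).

ac->c; bc->c; bcc->ba; cbc->ab

  | abccc => abac => abc => ac => c
  | ccbc => cab
  | aabbcbbc => aabcbbc => aacbbc => acbbc => cbbc => cbc => ab
  | cbccbaaac => abcbaaac => acbaaac => cbaaac => cbaac => cbac => cbc => ab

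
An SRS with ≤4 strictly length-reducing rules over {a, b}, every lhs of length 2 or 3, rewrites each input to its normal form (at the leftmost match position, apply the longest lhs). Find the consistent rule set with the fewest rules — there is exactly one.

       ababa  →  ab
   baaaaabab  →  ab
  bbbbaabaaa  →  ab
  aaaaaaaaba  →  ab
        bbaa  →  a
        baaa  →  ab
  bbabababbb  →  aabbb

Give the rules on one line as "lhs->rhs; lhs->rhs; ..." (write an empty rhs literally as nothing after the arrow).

  | ababa => aaba => aaa => ab
  | baaaaabab => aaaaabab => abaabab => aaabab => abbab => ab
  | bbbbaabaaa => bbabaaa => baaa => aaa => ab
  | aaaaaaaaba => abaaaaaba => aaaaaaba => abaaaba => aaaaba => ababa => aaba => aaa => ab

aaa->ab; ba->a; bba->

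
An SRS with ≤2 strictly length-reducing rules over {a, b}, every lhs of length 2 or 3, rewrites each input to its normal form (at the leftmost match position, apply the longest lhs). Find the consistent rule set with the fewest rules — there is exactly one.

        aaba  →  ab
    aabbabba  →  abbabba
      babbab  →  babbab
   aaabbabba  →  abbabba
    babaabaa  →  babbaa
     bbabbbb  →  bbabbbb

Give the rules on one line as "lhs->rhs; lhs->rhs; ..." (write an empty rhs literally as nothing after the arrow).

  | aaba => aba => ab
  | aabbabba => abbabba
  | babbab
  | aaabbabba => aabbabba => abbabba

aab->ab; aba->ab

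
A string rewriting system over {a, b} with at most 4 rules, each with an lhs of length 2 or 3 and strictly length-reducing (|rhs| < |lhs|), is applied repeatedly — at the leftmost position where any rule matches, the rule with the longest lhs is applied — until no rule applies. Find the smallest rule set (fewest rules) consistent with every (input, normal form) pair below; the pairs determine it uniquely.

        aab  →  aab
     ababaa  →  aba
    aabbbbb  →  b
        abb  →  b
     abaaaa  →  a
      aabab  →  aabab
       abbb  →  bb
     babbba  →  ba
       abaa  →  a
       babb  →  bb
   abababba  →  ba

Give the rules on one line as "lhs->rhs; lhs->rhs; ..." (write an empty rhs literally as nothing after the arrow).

  | aab
  | ababaa => aba
  | aabbbbb => abbbb => bbb => b
  | abb => b

aaa->a; abb->b; baa->; bbb->b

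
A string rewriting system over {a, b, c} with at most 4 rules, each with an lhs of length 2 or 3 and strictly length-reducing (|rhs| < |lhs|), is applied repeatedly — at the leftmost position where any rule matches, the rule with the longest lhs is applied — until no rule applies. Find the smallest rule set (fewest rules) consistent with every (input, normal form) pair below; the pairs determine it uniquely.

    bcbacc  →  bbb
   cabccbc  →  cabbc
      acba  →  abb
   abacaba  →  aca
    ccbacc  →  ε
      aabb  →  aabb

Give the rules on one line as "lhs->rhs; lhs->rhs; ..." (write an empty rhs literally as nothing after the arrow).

  | bcbacc => bbbcc => bbb
  | cabccbc => cabbc
  | acba => abb
  | abacaba => acaba => aca

ba->; cba->bb; cc->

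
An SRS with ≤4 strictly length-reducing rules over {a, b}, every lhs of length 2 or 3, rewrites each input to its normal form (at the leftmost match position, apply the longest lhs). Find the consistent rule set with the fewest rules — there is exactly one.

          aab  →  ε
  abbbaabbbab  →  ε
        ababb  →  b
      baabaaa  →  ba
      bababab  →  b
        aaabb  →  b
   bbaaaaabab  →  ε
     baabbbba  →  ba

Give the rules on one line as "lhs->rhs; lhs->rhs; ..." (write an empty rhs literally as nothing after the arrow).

aa->a; ab->; bb->a

  | aab => ab => ε
  | abbbaabbbab => bbaabbbab => aaabbbab => aabbbab => abbbab => bbab => aab => ab => ε
  | ababb => abb => b
  | baabaaa => babaaa => baaa => baa => ba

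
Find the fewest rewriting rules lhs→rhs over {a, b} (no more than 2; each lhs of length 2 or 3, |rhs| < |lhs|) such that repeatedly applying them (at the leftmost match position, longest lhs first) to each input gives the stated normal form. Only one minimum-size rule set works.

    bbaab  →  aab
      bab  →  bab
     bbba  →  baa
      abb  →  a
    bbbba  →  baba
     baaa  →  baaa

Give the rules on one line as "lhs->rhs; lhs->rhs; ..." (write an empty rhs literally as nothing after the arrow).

bb->; bbb->ba

  | bbaab => aab
  | bab
  | bbba => baa
  | abb => a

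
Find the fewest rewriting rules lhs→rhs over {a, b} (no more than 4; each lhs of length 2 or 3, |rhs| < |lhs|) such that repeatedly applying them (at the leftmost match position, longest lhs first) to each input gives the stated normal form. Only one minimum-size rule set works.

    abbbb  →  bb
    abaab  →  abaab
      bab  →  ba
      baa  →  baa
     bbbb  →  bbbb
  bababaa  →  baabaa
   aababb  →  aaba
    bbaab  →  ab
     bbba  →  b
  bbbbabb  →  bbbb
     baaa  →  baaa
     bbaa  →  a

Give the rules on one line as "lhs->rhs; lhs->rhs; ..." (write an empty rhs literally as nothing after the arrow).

  | abbbb => bb
  | abaab
  | bab => ba
  | baa

abb->; bab->ba; bba->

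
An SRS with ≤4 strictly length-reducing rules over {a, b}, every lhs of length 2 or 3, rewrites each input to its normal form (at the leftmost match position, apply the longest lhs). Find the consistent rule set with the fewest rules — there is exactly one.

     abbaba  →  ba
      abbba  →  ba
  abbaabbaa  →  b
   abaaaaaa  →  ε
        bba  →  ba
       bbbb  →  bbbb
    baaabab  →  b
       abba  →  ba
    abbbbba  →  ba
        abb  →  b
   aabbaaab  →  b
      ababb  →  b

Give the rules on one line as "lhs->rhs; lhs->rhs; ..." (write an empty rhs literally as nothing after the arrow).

aa->; ab->; bba->ba

  | abbaba => baba => ba
  | abbba => bba => ba
  | abbaabbaa => baabbaa => bbbaa => bbaa => baa => b
  | abaaaaaa => aaaaaa => aaaa => aa => ε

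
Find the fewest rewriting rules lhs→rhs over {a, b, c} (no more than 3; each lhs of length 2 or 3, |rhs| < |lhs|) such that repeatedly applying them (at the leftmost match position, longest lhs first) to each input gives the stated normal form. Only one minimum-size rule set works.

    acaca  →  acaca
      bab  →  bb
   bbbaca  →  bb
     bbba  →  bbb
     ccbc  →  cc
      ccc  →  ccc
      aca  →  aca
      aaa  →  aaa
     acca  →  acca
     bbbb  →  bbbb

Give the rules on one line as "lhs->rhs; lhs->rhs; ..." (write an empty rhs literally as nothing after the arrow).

  | acaca
  | bab => bb
  | bbbaca => bbbca => bba => bb
  | bbba => bbb

ba->b; bc->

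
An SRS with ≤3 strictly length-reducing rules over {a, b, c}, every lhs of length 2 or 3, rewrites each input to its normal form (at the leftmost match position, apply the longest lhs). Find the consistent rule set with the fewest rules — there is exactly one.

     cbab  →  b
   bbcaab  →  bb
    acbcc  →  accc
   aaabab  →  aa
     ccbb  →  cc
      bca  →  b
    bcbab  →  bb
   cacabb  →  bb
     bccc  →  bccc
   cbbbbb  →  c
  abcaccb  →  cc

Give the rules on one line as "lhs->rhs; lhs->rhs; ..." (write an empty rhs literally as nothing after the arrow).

  | cbab => cab => b
  | bbcaab => bbab => bb
  | acbcc => accc
  | aaabab => aaab => aa

ab->; ca->; cb->c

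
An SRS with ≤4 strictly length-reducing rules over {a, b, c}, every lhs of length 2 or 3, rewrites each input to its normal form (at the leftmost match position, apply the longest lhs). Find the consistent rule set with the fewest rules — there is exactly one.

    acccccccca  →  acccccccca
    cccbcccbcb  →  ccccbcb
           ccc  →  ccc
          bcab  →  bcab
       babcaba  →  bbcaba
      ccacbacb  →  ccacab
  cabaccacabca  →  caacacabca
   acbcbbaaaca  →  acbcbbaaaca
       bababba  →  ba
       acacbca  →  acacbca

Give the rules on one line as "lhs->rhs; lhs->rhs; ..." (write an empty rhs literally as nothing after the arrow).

  | acccccccca
  | cccbcccbcb => ccccbcb
  | ccc
  | bcab

bab->bb; bac->a; bbb->; bcc->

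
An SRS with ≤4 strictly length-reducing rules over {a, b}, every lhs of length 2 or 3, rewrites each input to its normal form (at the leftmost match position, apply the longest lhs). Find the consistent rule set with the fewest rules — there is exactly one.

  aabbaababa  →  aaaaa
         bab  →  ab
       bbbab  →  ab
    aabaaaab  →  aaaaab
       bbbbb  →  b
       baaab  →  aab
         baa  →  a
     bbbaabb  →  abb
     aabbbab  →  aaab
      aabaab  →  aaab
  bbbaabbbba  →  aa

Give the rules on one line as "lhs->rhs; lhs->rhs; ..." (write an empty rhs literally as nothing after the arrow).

ba->a; baa->a; bbb->b

  | aabbaababa => aabababa => aaababa => aaaaba => aaaaa
  | bab => ab
  | bbbab => bab => ab
  | aabaaaab => aaaaab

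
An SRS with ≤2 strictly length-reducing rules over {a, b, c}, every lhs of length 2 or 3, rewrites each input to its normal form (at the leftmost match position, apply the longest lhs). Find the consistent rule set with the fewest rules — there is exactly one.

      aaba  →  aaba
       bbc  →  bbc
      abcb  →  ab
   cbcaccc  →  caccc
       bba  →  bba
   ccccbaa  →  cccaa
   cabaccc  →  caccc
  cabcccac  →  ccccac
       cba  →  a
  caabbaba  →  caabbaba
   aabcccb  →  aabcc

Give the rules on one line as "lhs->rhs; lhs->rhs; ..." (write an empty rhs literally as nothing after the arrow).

cab->c; cb->

  | aaba
  | bbc
  | abcb => ab
  | cbcaccc => caccc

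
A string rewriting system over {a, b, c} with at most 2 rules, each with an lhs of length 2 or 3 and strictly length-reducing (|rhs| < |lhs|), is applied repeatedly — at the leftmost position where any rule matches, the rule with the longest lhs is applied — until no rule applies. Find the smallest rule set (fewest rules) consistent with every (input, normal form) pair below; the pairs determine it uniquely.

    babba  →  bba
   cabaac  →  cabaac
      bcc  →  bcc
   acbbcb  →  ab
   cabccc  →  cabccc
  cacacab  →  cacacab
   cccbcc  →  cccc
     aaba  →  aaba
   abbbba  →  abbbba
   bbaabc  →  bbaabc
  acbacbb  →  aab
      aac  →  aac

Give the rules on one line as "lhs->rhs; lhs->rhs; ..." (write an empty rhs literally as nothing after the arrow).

  | babba => bba
  | cabaac
  | bcc
  | acbbcb => abcb => ab

bab->b; cb->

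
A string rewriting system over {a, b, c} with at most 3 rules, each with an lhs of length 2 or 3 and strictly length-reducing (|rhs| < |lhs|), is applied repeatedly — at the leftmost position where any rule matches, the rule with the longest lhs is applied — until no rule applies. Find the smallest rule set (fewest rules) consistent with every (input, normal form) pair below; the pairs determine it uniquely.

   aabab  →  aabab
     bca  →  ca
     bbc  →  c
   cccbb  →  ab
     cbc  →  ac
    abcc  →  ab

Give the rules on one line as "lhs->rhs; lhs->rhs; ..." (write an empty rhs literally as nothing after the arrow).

bc->c; cb->a; cc->b

  | aabab
  | bca => ca
  | bbc => bc => c
  | cccbb => bcbb => cbb => ab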